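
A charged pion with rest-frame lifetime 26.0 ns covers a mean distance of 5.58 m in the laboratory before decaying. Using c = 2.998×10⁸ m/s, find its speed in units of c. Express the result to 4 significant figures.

Let x = d/(cτ) = 5.580 m / (2.998×10⁸ m/s × 2.600×10^-8 s) = 0.71586. Since d = βγcτ, x = βγ = β/√(1−β²).
Solving: β² = x²/(1+x²) = 0.512456/1.512456 = 0.338824, so β = 0.5821.

0.5821c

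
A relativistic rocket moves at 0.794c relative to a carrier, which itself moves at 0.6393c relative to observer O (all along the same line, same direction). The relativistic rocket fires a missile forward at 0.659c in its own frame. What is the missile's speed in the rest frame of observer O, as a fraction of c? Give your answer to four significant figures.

Compose velocities in two stages. Stage 1 (into S'): u₁ = (0.659+0.794)/(1+0.659×0.794) = 0.95388.
Stage 2 (into S): u = (0.95388+0.6393)/(1+0.95388×0.6393) = 0.98967, so the speed is 0.9897c.

0.9897c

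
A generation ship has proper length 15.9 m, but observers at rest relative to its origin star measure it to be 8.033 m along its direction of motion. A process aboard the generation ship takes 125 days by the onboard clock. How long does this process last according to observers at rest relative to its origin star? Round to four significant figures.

Length contraction gives γ = L₀/L = 15.9/8.033 = 1.97934.
Δt = γΔτ = 1.97934 × 125 = 247.4 days.

247.4 days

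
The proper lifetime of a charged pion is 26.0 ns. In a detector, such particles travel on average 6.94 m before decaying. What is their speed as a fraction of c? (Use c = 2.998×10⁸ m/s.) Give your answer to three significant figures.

0.665c

Let x = d/(cτ) = 6.940 m / (2.998×10⁸ m/s × 2.600×10^-8 s) = 0.89034. Since d = βγcτ, x = βγ = β/√(1−β²).
Solving: β² = x²/(1+x²) = 0.792705/1.792705 = 0.442184, so β = 0.665.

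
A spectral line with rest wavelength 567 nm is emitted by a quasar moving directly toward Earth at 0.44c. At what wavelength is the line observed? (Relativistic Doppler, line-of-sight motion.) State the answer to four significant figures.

353.6 nm

Relativistic Doppler for wavelength: λ_obs = λ_src · √((1−β)/(1+β)).
With β = 0.44: factor = √(0.56/1.44) = 0.62361.
λ_obs = 567 × 0.62361 = 353.6 nm.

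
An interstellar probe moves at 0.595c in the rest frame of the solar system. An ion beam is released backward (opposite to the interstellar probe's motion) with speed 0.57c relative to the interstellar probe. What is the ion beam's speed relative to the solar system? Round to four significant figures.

0.03783c

In units of c, u = (u' + v)/(1 + u'v) with u' = −0.57 and v = 0.595.
Numerator: −0.57 + 0.595 = 0.025. Denominator: 1 + (−0.57)(0.595) = 0.66085.
u = 0.025/0.66085 = 0.03783, so the speed is 0.03783c.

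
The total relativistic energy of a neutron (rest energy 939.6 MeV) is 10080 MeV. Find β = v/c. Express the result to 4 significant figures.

0.9956

γ = E/(mc²) = 10080/939.6 = 10.728.
β = √(1 − 1/γ²) = √(1 − 0.00868885) = √0.99131115 = 0.9956.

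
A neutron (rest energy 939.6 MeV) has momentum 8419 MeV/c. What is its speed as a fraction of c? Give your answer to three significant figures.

βγ = pc/(mc²) = 8419/939.6 = 8.9602.
Since γ² = 1 + (βγ)² = 81.2852, γ = √81.2852 = 9.01583, and β = (βγ)/γ = 8.9602/9.01583 = 0.994.

0.994c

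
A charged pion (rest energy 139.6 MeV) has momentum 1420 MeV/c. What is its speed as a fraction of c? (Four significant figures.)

pc/(mc²) = 1420/139.6 = 10.172 = βγ = β/√(1−β²).
So β² = x²/(1 + x²) with x = 10.172: x² = 103.47, β² = 103.47/104.47 = 0.990428, β = 0.9952.

0.9952c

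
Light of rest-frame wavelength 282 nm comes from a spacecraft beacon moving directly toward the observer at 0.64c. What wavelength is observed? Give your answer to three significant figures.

132 nm

Relativistic Doppler for wavelength: λ_obs = λ_src · √((1−β)/(1+β)).
With β = 0.64: factor = √(0.36/1.64) = 0.46852.
λ_obs = 282 × 0.46852 = 132 nm.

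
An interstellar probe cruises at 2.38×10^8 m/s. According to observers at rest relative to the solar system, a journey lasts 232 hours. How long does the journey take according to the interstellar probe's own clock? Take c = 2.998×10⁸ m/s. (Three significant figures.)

β = v/c = (2.38×10^8 m/s)/(2.998×10⁸ m/s) = 0.793863.
β² = 0.6302185, so γ = 1/√0.3697815 = 1.6445.
The interstellar probe's clock runs slow as seen from the solar system, so Δτ = Δt/γ = 232/1.6445 = 141 hours.

141 hours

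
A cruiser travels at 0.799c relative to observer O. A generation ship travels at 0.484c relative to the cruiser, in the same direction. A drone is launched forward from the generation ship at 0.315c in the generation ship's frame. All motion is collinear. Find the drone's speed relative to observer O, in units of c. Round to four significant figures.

0.9603c

Apply u = (u'+v)/(1+u'v) twice. Drone in the cruiser frame: (0.315+0.484)/(1+0.315·0.484) = 0.799/1.15246 = 0.6933c.
That velocity, transformed to the rest frame of observer O: (0.6933+0.799)/(1+0.6933·0.799) = 1.4923/1.5539467 = 0.96033c.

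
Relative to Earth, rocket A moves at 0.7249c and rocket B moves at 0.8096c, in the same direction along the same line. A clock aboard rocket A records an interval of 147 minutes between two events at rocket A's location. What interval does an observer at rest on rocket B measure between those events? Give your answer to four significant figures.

Speed of rocket A in rocket B's frame: u = (v_A − v_B)/(1 − v_A v_B/c²) = (0.7249 − 0.8096)/(1 − 0.7249×0.8096) = −0.0847/0.41312096 = −0.20502; |u| = 0.20502c.
γ for this relative speed: γ = 1/√(1 − 0.0420332) = 1.0217.
The clock on rocket A records proper time, so rocket B measures Δt = γΔτ = 1.0217 × 147 = 150.2 minutes.

150.2 minutes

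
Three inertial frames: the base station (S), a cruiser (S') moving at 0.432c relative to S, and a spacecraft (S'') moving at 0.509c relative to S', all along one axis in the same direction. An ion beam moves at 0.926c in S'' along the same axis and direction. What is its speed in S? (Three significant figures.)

0.990c

Apply u = (u'+v)/(1+u'v) twice. Ion beam in the cruiser frame: (0.926+0.509)/(1+0.926·0.509) = 1.435/1.471334 = 0.97531c.
That velocity, transformed to the rest frame of the base station: (0.97531+0.432)/(1+0.97531·0.432) = 1.40731/1.42133392 = 0.99013c.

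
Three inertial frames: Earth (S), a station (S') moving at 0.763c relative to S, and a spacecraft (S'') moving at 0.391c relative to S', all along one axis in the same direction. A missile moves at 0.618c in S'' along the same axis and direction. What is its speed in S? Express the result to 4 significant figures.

0.9726c

First combine the missile and spacecraft (S''→S'): u₁ = (0.618 + 0.391)/(1 + 0.618×0.391) = 1.009/1.241638 = 0.81264.
Then combine with the station (S'→S): u = (0.81264 + 0.763)/(1 + 0.81264×0.763) = 1.57564/1.62004432 = 0.97259.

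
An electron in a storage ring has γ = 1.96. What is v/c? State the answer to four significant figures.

β = √(1 − 1/γ²) = √(1 − 1/3.8416) = √0.739692 = 0.8601.

0.8601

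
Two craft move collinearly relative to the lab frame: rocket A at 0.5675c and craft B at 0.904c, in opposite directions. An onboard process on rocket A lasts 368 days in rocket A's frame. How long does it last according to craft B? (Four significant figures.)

Speed of rocket A in craft B's frame: u = (v_A + v_B)/(1 + v_A v_B/c²) = (0.5675 + 0.904)/(1 + 0.5675×0.904) = 1.4715/1.51302 = 0.97256; |u| = 0.97256c.
At |u| = 0.97256c, γ = (1 − 0.945873)^(−1/2) = 4.2983.
Rocket A's interval is proper; time dilation gives Δt_B = γΔτ = 4.2983 × 368 days = 1582 days.

1582 days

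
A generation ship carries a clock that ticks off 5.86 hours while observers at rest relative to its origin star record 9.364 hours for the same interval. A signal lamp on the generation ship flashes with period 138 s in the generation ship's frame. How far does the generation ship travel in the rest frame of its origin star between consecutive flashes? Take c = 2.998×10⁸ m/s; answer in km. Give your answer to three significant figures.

5.16×10^7 km

The time-dilation ratio gives γ = 9.364/5.86 = 1.59795.
β = √(1 − 1/γ²) = 0.77998. Lab-frame period = γτ = 1.59795×138 s = 220.52 s. Distance = βc × γτ = 0.77998 × 2.998×10⁸ m/s × 220.52 s = 5.1566×10^10 m = 5.16×10^7 km.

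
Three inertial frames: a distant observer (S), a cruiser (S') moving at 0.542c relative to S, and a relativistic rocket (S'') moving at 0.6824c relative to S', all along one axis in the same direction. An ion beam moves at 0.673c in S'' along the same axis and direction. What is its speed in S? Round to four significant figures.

0.9783c

First combine the ion beam and relativistic rocket (S''→S'): u₁ = (0.673 + 0.6824)/(1 + 0.673×0.6824) = 1.3554/1.4592552 = 0.92883.
Then combine with the cruiser (S'→S): u = (0.92883 + 0.542)/(1 + 0.92883×0.542) = 1.47083/1.50342586 = 0.97832.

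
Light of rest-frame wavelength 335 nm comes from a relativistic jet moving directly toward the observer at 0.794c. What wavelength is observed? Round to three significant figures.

114 nm

Relativistic Doppler for wavelength: λ_obs = λ_src · √((1−β)/(1+β)).
With β = 0.794: factor = √(0.206/1.794) = 0.33886.
λ_obs = 335 × 0.33886 = 114 nm.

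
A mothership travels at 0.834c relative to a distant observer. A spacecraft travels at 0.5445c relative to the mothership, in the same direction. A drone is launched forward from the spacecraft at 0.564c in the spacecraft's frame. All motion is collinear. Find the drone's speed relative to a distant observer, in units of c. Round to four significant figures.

0.9852c

First combine the drone and spacecraft (S''→S'): u₁ = (0.564 + 0.5445)/(1 + 0.564×0.5445) = 1.1085/1.307098 = 0.84806.
Then combine with the mothership (S'→S): u = (0.84806 + 0.834)/(1 + 0.84806×0.834) = 1.68206/1.70728204 = 0.98523.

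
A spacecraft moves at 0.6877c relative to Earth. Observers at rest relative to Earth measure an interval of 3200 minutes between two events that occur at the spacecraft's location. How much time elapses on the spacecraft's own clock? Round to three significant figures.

2320 minutes

β² = 0.47293129, so γ = 1/√0.52706871 = 1.3774.
The spacecraft's clock runs slow as seen from Earth, so Δτ = Δt/γ = 3200/1.3774 = 2320 minutes.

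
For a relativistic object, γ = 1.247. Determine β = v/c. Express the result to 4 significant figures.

β = √(1 − 1/γ²) = √(1 − 1/1.555009) = √0.356917 = 0.5974.

0.5974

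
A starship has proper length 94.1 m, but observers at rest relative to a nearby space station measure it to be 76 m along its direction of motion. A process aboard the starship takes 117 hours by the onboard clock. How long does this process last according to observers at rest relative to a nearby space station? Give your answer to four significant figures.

From L = L₀/γ: γ = 94.1/76 = 1.23816.
Δt = γΔτ = 1.23816 × 117 = 144.9 hours.

144.9 hours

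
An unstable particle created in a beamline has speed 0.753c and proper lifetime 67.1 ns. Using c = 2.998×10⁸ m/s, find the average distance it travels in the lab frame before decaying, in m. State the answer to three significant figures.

23.0 m

γ = 1/√(1 − β²) = 1/√(1 − 0.567009) = 1/√0.432991 = 1/0.658021 = 1.5197.
Lab-frame lifetime: Δt = γτ = 1.5197 × 67.1 ns = 101.97 ns.
Distance: d = vΔt = 0.753 × 2.998×10⁸ m/s × 1.0197×10^-7 s = 23.0 m.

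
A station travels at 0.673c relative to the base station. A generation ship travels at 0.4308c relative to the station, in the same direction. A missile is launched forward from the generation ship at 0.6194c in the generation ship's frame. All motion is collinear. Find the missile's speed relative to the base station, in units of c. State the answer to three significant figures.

Apply u = (u'+v)/(1+u'v) twice. Missile in the station frame: (0.6194+0.4308)/(1+0.6194·0.4308) = 1.0502/1.26683752 = 0.82899c.
That velocity, transformed to the rest frame of the base station: (0.82899+0.673)/(1+0.82899·0.673) = 1.50199/1.55791027 = 0.96411c.

0.964c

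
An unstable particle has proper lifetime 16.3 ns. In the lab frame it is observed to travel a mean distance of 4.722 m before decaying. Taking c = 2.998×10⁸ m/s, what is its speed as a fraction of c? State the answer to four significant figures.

Lab distance = (lab lifetime)·v = γτ·βc, so βγ = d/(cτ) = 4.722/(2.998×10⁸ × 1.630×10^-8) = 0.96629.
With βγ = 0.96629: γ² = 1 + (βγ)² = 1.933716, and β = (βγ)/γ = 0.96629/1.39058 = 0.6949.

0.6949c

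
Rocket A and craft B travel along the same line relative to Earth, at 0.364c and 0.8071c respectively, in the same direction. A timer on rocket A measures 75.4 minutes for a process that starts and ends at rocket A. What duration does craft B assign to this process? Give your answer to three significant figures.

96.8 minutes

Transform rocket A's velocity into craft B's frame: (0.364 − 0.8071)/(1 − 0.364·0.8071) = −0.4431/0.7062156, so the relative speed is 0.62743c.
γ for this relative speed: γ = 1/√(1 − 0.393668) = 1.2842.
The clock on rocket A records proper time, so craft B measures Δt = γΔτ = 1.2842 × 75.4 = 96.8 minutes.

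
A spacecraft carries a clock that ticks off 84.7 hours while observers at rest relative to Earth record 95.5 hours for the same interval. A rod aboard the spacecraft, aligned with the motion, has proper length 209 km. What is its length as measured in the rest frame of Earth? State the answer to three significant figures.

185 km

γ = Δt/Δτ = 95.5/84.7 = 1.12751.
The rod contracts by the same γ: 209 km / 1.12751 = 185 km.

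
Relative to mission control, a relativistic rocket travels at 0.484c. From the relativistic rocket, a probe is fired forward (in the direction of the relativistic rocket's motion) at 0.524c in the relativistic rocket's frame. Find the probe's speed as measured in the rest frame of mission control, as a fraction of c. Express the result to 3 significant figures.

In units of c, u = (u' + v)/(1 + u'v) with u' = 0.524 and v = 0.484.
Numerator: 0.524 + 0.484 = 1.008. Denominator: 1 + (0.524)(0.484) = 1.253616.
u = 1.008/1.253616 = 0.80407, so the speed is 0.804c.

0.804c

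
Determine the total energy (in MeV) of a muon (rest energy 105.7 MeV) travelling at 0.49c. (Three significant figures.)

121 MeV

Lorentz factor: γ = (1 − 0.2401)^(−1/2) = 1.1472.
Total energy: E = γmc² = 1.1472 × 105.7 MeV = 121 MeV.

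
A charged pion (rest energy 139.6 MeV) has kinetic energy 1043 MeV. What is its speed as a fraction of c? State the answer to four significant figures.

γ = 1 + K/(mc²) = 1 + 1043/139.6 = 8.4713.
β = √(1 − 1/γ²) = √(1 − 0.0139348) = √0.9860652 = 0.9930.

0.9930c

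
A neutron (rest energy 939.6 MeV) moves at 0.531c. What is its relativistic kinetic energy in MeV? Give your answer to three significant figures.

γ = 1/√(1 − β²) = 1/√(1 − 0.281961) = 1/√0.718039 = 1/0.847372 = 1.18012.
Kinetic energy: K = (γ − 1)mc² = (1.18012 − 1) × 939.6 MeV = 0.18012 × 939.6 = 169 MeV.

169 MeV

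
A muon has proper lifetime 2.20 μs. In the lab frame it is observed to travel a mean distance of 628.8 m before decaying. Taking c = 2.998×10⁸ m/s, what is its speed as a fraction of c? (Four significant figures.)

0.6900c

Lab distance = (lab lifetime)·v = γτ·βc, so βγ = d/(cτ) = 628.8/(2.998×10⁸ × 2.200×10^-6) = 0.95336.
With βγ = 0.95336: γ² = 1 + (βγ)² = 1.908895, and β = (βγ)/γ = 0.95336/1.38163 = 0.6900.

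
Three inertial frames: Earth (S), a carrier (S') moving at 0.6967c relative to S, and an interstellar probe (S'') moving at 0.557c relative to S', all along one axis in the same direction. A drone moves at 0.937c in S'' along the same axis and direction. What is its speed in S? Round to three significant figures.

Apply u = (u'+v)/(1+u'v) twice. Drone in the carrier frame: (0.937+0.557)/(1+0.937·0.557) = 1.494/1.521909 = 0.98166c.
That velocity, transformed to the rest frame of Earth: (0.98166+0.6967)/(1+0.98166·0.6967) = 1.67836/1.683922522 = 0.9967c.

0.997c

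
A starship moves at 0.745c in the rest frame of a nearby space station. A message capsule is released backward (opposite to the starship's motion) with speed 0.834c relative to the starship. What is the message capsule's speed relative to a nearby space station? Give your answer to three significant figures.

0.235c

Relativistic velocity addition: u = (u' + v)/(1 + u'v/c²), with u' = −0.834c and v = 0.745c.
Numerator: −0.834 + 0.745 = −0.089. Denominator: 1 + (−0.834)(0.745) = 0.37867.
u = −0.089/0.37867 = −0.23503, so the speed is 0.235c.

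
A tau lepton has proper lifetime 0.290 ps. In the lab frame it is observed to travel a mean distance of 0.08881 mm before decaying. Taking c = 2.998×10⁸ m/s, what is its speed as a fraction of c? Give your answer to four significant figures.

0.7146c

Let x = d/(cτ) = 8.881×10^-5 m / (2.998×10⁸ m/s × 2.900×10^-13 s) = 1.0215. Since d = βγcτ, x = βγ = β/√(1−β²).
Solving: β² = x²/(1+x²) = 1.04346/2.04346 = 0.510634, so β = 0.7146.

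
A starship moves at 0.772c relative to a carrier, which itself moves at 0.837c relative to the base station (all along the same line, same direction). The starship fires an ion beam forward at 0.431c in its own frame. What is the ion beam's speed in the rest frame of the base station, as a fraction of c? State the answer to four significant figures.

0.9910c

First combine the ion beam and starship (S''→S'): u₁ = (0.431 + 0.772)/(1 + 0.431×0.772) = 1.203/1.332732 = 0.90266.
Then combine with the carrier (S'→S): u = (0.90266 + 0.837)/(1 + 0.90266×0.837) = 1.73966/1.75552642 = 0.99096.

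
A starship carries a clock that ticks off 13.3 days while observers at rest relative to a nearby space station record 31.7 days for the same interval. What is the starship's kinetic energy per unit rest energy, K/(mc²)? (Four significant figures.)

γ = Δt/Δτ = 31.7/13.3 = 2.38346.
K/(mc²) = γ − 1 = 2.38346 − 1 = 1.383.

1.383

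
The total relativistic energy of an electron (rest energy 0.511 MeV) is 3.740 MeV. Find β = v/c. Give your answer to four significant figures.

0.9906

γ = E/(mc²) = 3.740/0.511 = 7.319.
β = √(1 − 1/γ²) = √(1 − 0.0186679) = √0.9813321 = 0.9906.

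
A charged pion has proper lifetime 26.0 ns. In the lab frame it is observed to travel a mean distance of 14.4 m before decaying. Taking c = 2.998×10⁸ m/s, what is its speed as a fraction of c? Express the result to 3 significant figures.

d = βγcτ ⇒ βγ = d/(cτ) = 14.40 m / (7.7948 m) = 1.8474.
β = (βγ)/√(1+(βγ)²) = 1.8474/√4.41289 = 0.879.

0.879c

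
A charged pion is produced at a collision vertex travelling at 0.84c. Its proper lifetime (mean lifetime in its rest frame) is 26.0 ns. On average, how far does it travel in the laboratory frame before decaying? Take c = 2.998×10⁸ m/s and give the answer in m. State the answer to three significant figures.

12.1 m

γ = 1/√(1 − β²) = 1/√(1 − 0.7056) = 1/√0.2944 = 1/0.542586 = 1.843.
Lab-frame lifetime: Δt = γτ = 1.843 × 26.0 ns = 47.918 ns.
Distance: d = vΔt = 0.84 × 2.998×10⁸ m/s × 4.7918×10^-8 s = 12.1 m.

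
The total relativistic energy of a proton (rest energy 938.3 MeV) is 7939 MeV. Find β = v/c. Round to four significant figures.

Total energy E = γmc² gives γ = 7939/938.3 = 8.461.
Hence β = √(1 − 1/γ²) = √(1 − 0.0139687) = √0.9860313 = 0.9930.

0.9930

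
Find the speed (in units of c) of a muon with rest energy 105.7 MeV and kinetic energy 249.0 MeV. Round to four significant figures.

γ = 1 + K/(mc²) = 1 + 249.0/105.7 = 3.3557.
β = √(1 − 1/γ²) = √(1 − 0.0888042) = √0.9111958 = 0.9546.

0.9546c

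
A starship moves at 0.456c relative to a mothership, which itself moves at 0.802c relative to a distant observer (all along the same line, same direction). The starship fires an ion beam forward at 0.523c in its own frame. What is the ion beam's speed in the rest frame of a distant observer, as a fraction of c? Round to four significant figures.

0.9746c

Apply u = (u'+v)/(1+u'v) twice. Ion beam in the mothership frame: (0.523+0.456)/(1+0.523·0.456) = 0.979/1.238488 = 0.79048c.
That velocity, transformed to the rest frame of a distant observer: (0.79048+0.802)/(1+0.79048·0.802) = 1.59248/1.63396496 = 0.97461c.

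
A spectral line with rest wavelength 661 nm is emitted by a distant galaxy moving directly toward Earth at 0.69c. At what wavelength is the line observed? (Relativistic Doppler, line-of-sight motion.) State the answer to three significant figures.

283 nm

Relativistic Doppler for wavelength: λ_obs = λ_src · √((1−β)/(1+β)).
With β = 0.69: factor = √(0.31/1.69) = 0.42829.
λ_obs = 661 × 0.42829 = 283 nm.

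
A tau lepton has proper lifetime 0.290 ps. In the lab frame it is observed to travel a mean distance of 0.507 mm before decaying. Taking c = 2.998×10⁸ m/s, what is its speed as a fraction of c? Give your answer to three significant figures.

Let x = d/(cτ) = 5.070×10^-4 m / (2.998×10⁸ m/s × 2.900×10^-13 s) = 5.8315. Since d = βγcτ, x = βγ = β/√(1−β²).
Solving: β² = x²/(1+x²) = 34.0064/35.0064 = 0.971434, so β = 0.986.

0.986c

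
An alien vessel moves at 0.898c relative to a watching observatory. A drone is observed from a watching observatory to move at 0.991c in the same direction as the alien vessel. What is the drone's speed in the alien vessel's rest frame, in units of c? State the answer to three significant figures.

0.845c

Transform to the alien vessel's frame: u' = (u − v)/(1 − uv/c²).
u' = (0.991 − 0.898)/(1 − 0.991×0.898) = 0.093/0.110082 = 0.84482.
Speed in the alien vessel's frame: 0.845c (in the same direction).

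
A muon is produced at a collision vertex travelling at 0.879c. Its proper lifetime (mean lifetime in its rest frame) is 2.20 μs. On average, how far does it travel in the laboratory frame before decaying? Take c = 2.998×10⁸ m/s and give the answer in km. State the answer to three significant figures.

With β = 0.879, γ = 1/√(1 − 0.879²) = 1/√0.227359 = 2.0972.
Lab-frame lifetime: Δt = γτ = 2.0972 × 2.20 μs = 4.6138 μs.
Distance: d = vΔt = 0.879 × 2.998×10⁸ m/s × 4.6138×10^-6 s = 1220 m = 1.22 km.

1.22 km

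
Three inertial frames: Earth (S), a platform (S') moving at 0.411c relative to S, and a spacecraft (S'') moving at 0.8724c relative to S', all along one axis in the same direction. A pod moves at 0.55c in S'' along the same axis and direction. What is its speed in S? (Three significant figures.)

First combine the pod and spacecraft (S''→S'): u₁ = (0.55 + 0.8724)/(1 + 0.55×0.8724) = 1.4224/1.47982 = 0.9612.
Then combine with the platform (S'→S): u = (0.9612 + 0.411)/(1 + 0.9612×0.411) = 1.3722/1.3950532 = 0.98362.

0.984c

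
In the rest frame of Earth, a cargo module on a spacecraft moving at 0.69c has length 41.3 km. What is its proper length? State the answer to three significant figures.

Lorentz factor: γ = (1 − 0.4761)^(−1/2) = 1.3816.
Proper length: L₀ = γ·L = 1.3816 × 41.3 = 57.1 km.

57.1 km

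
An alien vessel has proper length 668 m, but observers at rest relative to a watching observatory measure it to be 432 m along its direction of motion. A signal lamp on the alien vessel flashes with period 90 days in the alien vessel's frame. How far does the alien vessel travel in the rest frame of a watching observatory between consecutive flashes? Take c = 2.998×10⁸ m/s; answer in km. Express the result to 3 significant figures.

2.75×10^12 km

Length contraction gives γ = L₀/L = 668/432 = 1.5463.
β = √(1 − 1/γ²) = 0.76274. Lab-frame period = γτ = 1.5463×90 days = 139.17 days. Distance = βc × γτ = 0.76274 × 2.998×10⁸ m/s × 12024288 s = 2.7496×10^15 m = 2.75×10^12 km.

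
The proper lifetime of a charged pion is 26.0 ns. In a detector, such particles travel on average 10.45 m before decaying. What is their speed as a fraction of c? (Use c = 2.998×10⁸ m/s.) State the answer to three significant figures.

0.802c

Lab distance = (lab lifetime)·v = γτ·βc, so βγ = d/(cτ) = 10.45/(2.998×10⁸ × 2.600×10^-8) = 1.3406.
With βγ = 1.3406: γ² = 1 + (βγ)² = 2.79721, and β = (βγ)/γ = 1.3406/1.67249 = 0.802.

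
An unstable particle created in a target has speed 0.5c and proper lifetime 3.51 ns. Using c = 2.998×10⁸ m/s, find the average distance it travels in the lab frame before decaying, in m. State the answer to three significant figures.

Lorentz factor: γ = (1 − 0.25)^(−1/2) = 1.1547.
Lab-frame lifetime: Δt = γτ = 1.1547 × 3.51 ns = 4.053 ns.
Distance: d = vΔt = 0.5 × 2.998×10⁸ m/s × 4.0530×10^-9 s = 0.608 m.

0.608 m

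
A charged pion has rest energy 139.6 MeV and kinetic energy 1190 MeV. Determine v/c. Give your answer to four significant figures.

K = (γ−1)mc², so γ = 1 + 1190/139.6 = 9.5244.
Then v/c = √(1 − γ⁻²) = √(1 − 0.0110236) = √0.9889764 = 0.9945.

0.9945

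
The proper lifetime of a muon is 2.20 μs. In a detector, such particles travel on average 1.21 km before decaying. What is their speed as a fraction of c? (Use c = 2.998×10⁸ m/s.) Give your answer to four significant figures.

0.8780c

Let x = d/(cτ) = 1210 m / (2.998×10⁸ m/s × 2.200×10^-6 s) = 1.8346. Since d = βγcτ, x = βγ = β/√(1−β²).
Solving: β² = x²/(1+x²) = 3.36576/4.36576 = 0.770945, so β = 0.8780.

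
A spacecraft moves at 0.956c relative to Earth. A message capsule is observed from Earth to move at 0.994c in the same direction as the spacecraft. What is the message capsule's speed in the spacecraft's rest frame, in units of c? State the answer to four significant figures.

Transform to the spacecraft's frame: u' = (u − v)/(1 − uv/c²).
u' = (0.994 − 0.956)/(1 − 0.994×0.956) = 0.038/0.049736 = 0.76403.
Speed in the spacecraft's frame: 0.7640c (in the same direction).

0.7640c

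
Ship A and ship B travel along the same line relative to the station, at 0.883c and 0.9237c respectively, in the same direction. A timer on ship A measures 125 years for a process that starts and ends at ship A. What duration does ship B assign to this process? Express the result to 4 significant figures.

128.2 years

Transform ship A's velocity into ship B's frame: (0.883 − 0.9237)/(1 − 0.883·0.9237) = −0.0407/0.1843729, so the relative speed is 0.22075c.
γ for this relative speed: γ = 1/√(1 − 0.0487306) = 1.0253.
Ship A's interval is proper; time dilation gives Δt_B = γΔτ = 1.0253 × 125 years = 128.2 years.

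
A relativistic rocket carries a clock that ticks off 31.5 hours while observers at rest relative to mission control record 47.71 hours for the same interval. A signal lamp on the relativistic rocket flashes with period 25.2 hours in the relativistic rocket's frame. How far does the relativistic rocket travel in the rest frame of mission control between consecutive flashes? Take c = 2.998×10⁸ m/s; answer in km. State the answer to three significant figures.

The time-dilation ratio gives γ = 47.71/31.5 = 1.5146.
β = √(1 − 1/γ²) = 0.75105. Lab-frame period = γτ = 1.5146×25.2 hours = 38.168 hours. Distance = βc × γτ = 0.75105 × 2.998×10⁸ m/s × 137404.8 s = 3.0939×10^13 m = 3.09×10^10 km.

3.09×10^10 km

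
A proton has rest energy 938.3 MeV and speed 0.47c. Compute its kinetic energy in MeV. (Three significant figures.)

125 MeV

With β = 0.47, γ = 1/√(1 − 0.47²) = 1/√0.7791 = 1.13293.
Kinetic energy: K = (γ − 1)mc² = (1.13293 − 1) × 938.3 MeV = 0.13293 × 938.3 = 125 MeV.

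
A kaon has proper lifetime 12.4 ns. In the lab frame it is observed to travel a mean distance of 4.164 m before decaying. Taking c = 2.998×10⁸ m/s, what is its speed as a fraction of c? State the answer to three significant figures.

0.746c

Let x = d/(cτ) = 4.164 m / (2.998×10⁸ m/s × 1.240×10^-8 s) = 1.1201. Since d = βγcτ, x = βγ = β/√(1−β²).
Solving: β² = x²/(1+x²) = 1.25462/2.25462 = 0.556466, so β = 0.746.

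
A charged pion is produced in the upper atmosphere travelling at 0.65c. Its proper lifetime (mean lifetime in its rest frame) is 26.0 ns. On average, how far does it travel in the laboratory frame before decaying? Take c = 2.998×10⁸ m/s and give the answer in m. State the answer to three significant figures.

6.67 m

γ = 1/√(1 − β²) = 1/√(1 − 0.4225) = 1/√0.5775 = 1/0.759934 = 1.3159.
Lab-frame lifetime: Δt = γτ = 1.3159 × 26.0 ns = 34.213 ns.
Distance: d = vΔt = 0.65 × 2.998×10⁸ m/s × 3.4213×10^-8 s = 6.67 m.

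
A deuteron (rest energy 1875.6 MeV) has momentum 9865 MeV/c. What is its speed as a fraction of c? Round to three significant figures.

pc/(mc²) = 9865/1875.6 = 5.2597 = βγ = β/√(1−β²).
So β² = x²/(1 + x²) with x = 5.2597: x² = 27.6644, β² = 27.6644/28.6644 = 0.965114, β = 0.982.

0.982c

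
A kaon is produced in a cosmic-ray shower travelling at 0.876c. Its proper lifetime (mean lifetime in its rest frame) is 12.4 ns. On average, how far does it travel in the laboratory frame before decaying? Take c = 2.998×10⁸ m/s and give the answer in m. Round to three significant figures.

γ = 1/√(1 − β²) = 1/√(1 − 0.767376) = 1/√0.232624 = 1/0.482311 = 2.0734.
Lab-frame lifetime: Δt = γτ = 2.0734 × 12.4 ns = 25.71 ns.
Distance: d = vΔt = 0.876 × 2.998×10⁸ m/s × 2.5710×10^-8 s = 6.75 m.

6.75 m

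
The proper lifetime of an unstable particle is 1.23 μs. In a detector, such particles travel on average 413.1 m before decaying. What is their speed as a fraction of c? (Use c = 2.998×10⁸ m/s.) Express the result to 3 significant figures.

d = βγcτ ⇒ βγ = d/(cτ) = 413.1 m / (368.754 m) = 1.1203.
β = (βγ)/√(1+(βγ)²) = 1.1203/√2.25507 = 0.746.

0.746c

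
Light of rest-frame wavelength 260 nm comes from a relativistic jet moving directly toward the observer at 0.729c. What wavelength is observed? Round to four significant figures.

102.9 nm

Relativistic Doppler for wavelength: λ_obs = λ_src · √((1−β)/(1+β)).
With β = 0.729: factor = √(0.271/1.729) = 0.3959.
λ_obs = 260 × 0.3959 = 102.9 nm.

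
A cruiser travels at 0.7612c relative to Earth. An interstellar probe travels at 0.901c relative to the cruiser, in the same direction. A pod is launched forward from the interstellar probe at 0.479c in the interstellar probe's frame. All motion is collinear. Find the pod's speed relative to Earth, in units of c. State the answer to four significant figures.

First combine the pod and interstellar probe (S''→S'): u₁ = (0.479 + 0.901)/(1 + 0.479×0.901) = 1.38/1.431579 = 0.96397.
Then combine with the cruiser (S'→S): u = (0.96397 + 0.7612)/(1 + 0.96397×0.7612) = 1.72517/1.733773964 = 0.99504.

0.9950c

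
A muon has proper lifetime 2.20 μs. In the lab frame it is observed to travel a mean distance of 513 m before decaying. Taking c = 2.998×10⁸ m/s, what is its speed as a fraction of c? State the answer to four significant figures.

0.6139c

d = βγcτ ⇒ βγ = d/(cτ) = 513.0 m / (659.56 m) = 0.77779.
β = (βγ)/√(1+(βγ)²) = 0.77779/√1.604957 = 0.6139.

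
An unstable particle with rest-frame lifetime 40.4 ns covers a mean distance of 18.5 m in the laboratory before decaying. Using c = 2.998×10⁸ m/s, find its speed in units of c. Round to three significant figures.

Let x = d/(cτ) = 18.50 m / (2.998×10⁸ m/s × 4.040×10^-8 s) = 1.5274. Since d = βγcτ, x = βγ = β/√(1−β²).
Solving: β² = x²/(1+x²) = 2.33295/3.33295 = 0.699965, so β = 0.837.

0.837c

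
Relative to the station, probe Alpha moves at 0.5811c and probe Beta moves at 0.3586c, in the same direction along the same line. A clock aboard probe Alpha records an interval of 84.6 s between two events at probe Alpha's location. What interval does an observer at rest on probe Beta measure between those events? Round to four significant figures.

88.15 s

The velocity of probe Alpha relative to probe Beta is (0.5811 − 0.3586)c / (1 − 0.5811×0.3586) = 0.28107c; relative speed 0.28107c.
At |u| = 0.28107c, γ = (1 − 0.0790003)^(−1/2) = 1.042.
Probe Alpha's interval is proper; time dilation gives Δt_B = γΔτ = 1.042 × 84.6 s = 88.15 s.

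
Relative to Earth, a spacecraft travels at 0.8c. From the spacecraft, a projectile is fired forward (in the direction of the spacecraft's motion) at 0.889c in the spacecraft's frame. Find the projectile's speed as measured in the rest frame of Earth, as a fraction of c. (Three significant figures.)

0.987c

In units of c, u = (u' + v)/(1 + u'v) with u' = 0.889 and v = 0.8.
Numerator: 0.889 + 0.8 = 1.689. Denominator: 1 + (0.889)(0.8) = 1.7112.
u = 1.689/1.7112 = 0.98703, so the speed is 0.987c.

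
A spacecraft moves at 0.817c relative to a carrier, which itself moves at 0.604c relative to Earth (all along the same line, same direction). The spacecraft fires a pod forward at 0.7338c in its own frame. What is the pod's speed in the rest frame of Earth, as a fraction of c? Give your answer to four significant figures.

Apply u = (u'+v)/(1+u'v) twice. Pod in the carrier frame: (0.7338+0.817)/(1+0.7338·0.817) = 1.5508/1.5995146 = 0.96954c.
That velocity, transformed to the rest frame of Earth: (0.96954+0.604)/(1+0.96954·0.604) = 1.57354/1.58560216 = 0.99239c.

0.9924c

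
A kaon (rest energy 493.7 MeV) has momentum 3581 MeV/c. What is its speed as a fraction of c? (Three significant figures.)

pc/(mc²) = 3581/493.7 = 7.2534 = βγ = β/√(1−β²).
So β² = x²/(1 + x²) with x = 7.2534: x² = 52.6118, β² = 52.6118/53.6118 = 0.981347, β = 0.991.

0.991c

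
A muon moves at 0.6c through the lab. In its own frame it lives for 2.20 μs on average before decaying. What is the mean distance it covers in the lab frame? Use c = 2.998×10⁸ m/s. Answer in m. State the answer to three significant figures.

With β = 0.6, γ = 1/√(1 − 0.6²) = 1/√0.64 = 1.25.
Lab-frame lifetime: Δt = γτ = 1.25 × 2.20 μs = 2.75 μs.
Distance: d = vΔt = 0.6 × 2.998×10⁸ m/s × 2.7500×10^-6 s = 495 m.

495 m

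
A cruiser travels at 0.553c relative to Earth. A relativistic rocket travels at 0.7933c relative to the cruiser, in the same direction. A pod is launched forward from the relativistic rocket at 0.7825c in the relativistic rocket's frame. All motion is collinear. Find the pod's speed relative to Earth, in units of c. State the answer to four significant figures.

First combine the pod and relativistic rocket (S''→S'): u₁ = (0.7825 + 0.7933)/(1 + 0.7825×0.7933) = 1.5758/1.62075725 = 0.97226.
Then combine with the cruiser (S'→S): u = (0.97226 + 0.553)/(1 + 0.97226×0.553) = 1.52526/1.53765978 = 0.99194.

0.9919c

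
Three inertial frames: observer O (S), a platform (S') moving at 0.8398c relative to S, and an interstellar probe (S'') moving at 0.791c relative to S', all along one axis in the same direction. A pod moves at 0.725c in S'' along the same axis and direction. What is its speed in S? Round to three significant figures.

Apply u = (u'+v)/(1+u'v) twice. Pod in the platform frame: (0.725+0.791)/(1+0.725·0.791) = 1.516/1.573475 = 0.96347c.
That velocity, transformed to the rest frame of observer O: (0.96347+0.8398)/(1+0.96347·0.8398) = 1.80327/1.809122106 = 0.99677c.

0.997c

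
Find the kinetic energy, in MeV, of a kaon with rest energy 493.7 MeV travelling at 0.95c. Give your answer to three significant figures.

1090 MeV

With β = 0.95, γ = 1/√(1 − 0.95²) = 1/√0.0975 = 3.2026.
Kinetic energy: K = (γ − 1)mc² = (3.2026 − 1) × 493.7 MeV = 2.2026 × 493.7 = 1090 MeV.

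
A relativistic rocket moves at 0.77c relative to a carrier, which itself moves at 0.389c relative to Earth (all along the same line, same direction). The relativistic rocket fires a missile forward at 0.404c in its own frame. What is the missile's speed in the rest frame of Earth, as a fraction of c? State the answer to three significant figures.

0.953c

Compose velocities in two stages. Stage 1 (into S'): u₁ = (0.404+0.77)/(1+0.404×0.77) = 0.89544.
Stage 2 (into S): u = (0.89544+0.389)/(1+0.89544×0.389) = 0.95262, so the speed is 0.953c.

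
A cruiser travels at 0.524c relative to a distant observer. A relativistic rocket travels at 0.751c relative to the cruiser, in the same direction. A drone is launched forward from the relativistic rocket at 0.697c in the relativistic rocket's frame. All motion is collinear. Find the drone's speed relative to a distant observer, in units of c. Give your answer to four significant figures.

0.9843c

Apply u = (u'+v)/(1+u'v) twice. Drone in the cruiser frame: (0.697+0.751)/(1+0.697·0.751) = 1.448/1.523447 = 0.95048c.
That velocity, transformed to the rest frame of a distant observer: (0.95048+0.524)/(1+0.95048·0.524) = 1.47448/1.49805152 = 0.98427c.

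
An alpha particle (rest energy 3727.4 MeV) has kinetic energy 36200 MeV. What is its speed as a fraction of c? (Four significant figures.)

γ = 1 + K/(mc²) = 1 + 36200/3727.4 = 10.712.
β = √(1 − 1/γ²) = √(1 − 0.00871483) = √0.99128517 = 0.9956.

0.9956c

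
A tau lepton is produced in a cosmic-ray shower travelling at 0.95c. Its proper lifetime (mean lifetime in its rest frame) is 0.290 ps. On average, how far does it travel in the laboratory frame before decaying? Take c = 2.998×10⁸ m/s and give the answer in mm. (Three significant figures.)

β² = 0.9025, so γ = 1/√0.0975 = 3.2026.
Lab-frame lifetime: Δt = γτ = 3.2026 × 0.290 ps = 0.92875 ps.
Distance: d = vΔt = 0.95 × 2.998×10⁸ m/s × 9.2875×10^-13 s = 2.65×10^-4 m = 0.265 mm.

0.265 mm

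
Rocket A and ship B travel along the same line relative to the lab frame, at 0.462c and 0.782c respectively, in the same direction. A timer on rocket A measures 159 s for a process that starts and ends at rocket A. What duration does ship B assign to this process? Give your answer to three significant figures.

Speed of rocket A in ship B's frame: u = (v_A − v_B)/(1 − v_A v_B/c²) = (0.462 − 0.782)/(1 − 0.462×0.782) = −0.32/0.638716 = −0.50101; |u| = 0.50101c.
At |u| = 0.50101c, γ = (1 − 0.251011)^(−1/2) = 1.1555.
The clock on rocket A records proper time, so ship B measures Δt = γΔτ = 1.1555 × 159 = 184 s.

184 s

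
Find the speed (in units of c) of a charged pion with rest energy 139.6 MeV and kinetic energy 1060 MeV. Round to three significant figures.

0.993c

K = (γ−1)mc², so γ = 1 + 1060/139.6 = 8.5931.
Then v/c = √(1 − γ⁻²) = √(1 − 0.0135425) = √0.9864575 = 0.993.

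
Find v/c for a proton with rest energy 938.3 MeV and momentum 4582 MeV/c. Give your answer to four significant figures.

0.9797

βγ = pc/(mc²) = 4582/938.3 = 4.8833.
Since γ² = 1 + (βγ)² = 24.8466, γ = √24.8466 = 4.98464, and β = (βγ)/γ = 4.8833/4.98464 = 0.9797.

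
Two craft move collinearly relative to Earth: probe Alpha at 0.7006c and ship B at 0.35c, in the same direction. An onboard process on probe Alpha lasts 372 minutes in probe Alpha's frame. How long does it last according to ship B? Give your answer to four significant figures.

The velocity of probe Alpha relative to ship B is (0.7006 − 0.35)c / (1 − 0.7006×0.35) = 0.4645c; relative speed 0.4645c.
γ for this relative speed: γ = 1/√(1 − 0.21576) = 1.1292.
Probe Alpha's interval is proper; time dilation gives Δt_B = γΔτ = 1.1292 × 372 minutes = 420.1 minutes.

420.1 minutes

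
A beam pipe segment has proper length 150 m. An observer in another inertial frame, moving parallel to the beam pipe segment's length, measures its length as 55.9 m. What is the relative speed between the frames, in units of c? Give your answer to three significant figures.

Length contraction gives γ = L₀/L = 150/55.9 = 2.6834.
β = √(1 − 1/γ²) = √0.861123 = 0.928.

0.928c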